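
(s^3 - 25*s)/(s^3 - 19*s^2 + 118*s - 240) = s*(s + 5)/(s^2 - 14*s + 48)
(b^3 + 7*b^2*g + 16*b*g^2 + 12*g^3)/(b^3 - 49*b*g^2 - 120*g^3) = (b^2 + 4*b*g + 4*g^2)/(b^2 - 3*b*g - 40*g^2)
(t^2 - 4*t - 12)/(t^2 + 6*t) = (t^2 - 4*t - 12)/(t*(t + 6))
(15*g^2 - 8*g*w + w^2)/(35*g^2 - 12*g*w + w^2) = (-3*g + w)/(-7*g + w)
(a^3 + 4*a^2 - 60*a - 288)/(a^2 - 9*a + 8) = (a^2 + 12*a + 36)/(a - 1)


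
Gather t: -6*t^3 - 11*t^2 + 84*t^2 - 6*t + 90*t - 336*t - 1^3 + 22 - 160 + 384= -6*t^3 + 73*t^2 - 252*t + 245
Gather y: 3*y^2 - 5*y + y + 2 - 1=3*y^2 - 4*y + 1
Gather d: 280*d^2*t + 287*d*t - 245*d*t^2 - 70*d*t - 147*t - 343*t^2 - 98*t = 280*d^2*t + d*(-245*t^2 + 217*t) - 343*t^2 - 245*t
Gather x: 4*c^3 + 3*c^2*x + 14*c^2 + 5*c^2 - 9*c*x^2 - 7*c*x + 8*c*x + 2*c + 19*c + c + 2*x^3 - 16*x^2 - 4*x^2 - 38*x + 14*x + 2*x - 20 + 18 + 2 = 4*c^3 + 19*c^2 + 22*c + 2*x^3 + x^2*(-9*c - 20) + x*(3*c^2 + c - 22)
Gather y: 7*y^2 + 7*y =7*y^2 + 7*y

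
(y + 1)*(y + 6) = y^2 + 7*y + 6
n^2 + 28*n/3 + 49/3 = (n + 7/3)*(n + 7)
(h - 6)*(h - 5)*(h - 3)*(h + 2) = h^4 - 12*h^3 + 35*h^2 + 36*h - 180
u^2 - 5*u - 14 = (u - 7)*(u + 2)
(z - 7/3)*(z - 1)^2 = z^3 - 13*z^2/3 + 17*z/3 - 7/3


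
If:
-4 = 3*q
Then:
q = -4/3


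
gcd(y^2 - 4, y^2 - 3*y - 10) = y + 2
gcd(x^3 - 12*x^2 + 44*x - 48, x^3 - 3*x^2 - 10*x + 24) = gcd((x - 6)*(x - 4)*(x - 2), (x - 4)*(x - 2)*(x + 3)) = x^2 - 6*x + 8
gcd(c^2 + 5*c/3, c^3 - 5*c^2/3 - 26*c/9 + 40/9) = c + 5/3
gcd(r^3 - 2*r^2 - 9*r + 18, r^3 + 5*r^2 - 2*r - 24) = r^2 + r - 6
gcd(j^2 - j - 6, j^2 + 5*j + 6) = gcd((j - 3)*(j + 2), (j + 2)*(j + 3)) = j + 2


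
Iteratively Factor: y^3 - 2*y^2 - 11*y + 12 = (y + 3)*(y^2 - 5*y + 4) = (y - 1)*(y + 3)*(y - 4)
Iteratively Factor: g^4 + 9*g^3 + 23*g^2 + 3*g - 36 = (g + 4)*(g^3 + 5*g^2 + 3*g - 9) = (g + 3)*(g + 4)*(g^2 + 2*g - 3) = (g + 3)^2*(g + 4)*(g - 1)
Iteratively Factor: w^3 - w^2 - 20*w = (w)*(w^2 - w - 20) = w*(w + 4)*(w - 5)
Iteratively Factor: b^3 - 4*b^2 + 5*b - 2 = (b - 2)*(b^2 - 2*b + 1) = (b - 2)*(b - 1)*(b - 1)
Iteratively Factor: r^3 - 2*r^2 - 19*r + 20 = (r - 1)*(r^2 - r - 20) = (r - 5)*(r - 1)*(r + 4)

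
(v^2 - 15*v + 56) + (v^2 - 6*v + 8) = 2*v^2 - 21*v + 64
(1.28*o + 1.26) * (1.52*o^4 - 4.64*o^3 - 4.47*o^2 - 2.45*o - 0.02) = 1.9456*o^5 - 4.024*o^4 - 11.568*o^3 - 8.7682*o^2 - 3.1126*o - 0.0252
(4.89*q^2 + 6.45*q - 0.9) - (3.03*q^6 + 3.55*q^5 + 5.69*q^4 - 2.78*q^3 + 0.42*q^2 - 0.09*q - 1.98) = -3.03*q^6 - 3.55*q^5 - 5.69*q^4 + 2.78*q^3 + 4.47*q^2 + 6.54*q + 1.08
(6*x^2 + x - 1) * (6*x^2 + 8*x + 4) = 36*x^4 + 54*x^3 + 26*x^2 - 4*x - 4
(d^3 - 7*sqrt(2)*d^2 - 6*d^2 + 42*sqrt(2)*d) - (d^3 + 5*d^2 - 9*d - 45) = -11*d^2 - 7*sqrt(2)*d^2 + 9*d + 42*sqrt(2)*d + 45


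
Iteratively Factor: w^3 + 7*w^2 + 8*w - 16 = (w + 4)*(w^2 + 3*w - 4) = (w + 4)^2*(w - 1)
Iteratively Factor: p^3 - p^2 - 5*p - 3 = (p - 3)*(p^2 + 2*p + 1) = (p - 3)*(p + 1)*(p + 1)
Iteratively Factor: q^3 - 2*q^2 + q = (q - 1)*(q^2 - q) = q*(q - 1)*(q - 1)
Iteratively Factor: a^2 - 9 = (a - 3)*(a + 3)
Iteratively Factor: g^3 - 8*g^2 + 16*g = (g)*(g^2 - 8*g + 16) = g*(g - 4)*(g - 4)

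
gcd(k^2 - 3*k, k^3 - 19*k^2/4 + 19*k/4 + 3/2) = k - 3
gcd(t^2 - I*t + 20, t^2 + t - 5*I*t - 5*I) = t - 5*I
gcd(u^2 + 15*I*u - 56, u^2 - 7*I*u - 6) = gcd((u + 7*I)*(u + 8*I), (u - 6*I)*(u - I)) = 1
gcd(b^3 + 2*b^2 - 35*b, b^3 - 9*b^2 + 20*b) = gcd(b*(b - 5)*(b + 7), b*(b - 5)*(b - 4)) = b^2 - 5*b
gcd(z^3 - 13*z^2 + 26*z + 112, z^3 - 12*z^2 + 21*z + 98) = z^2 - 5*z - 14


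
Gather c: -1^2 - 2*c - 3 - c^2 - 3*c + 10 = -c^2 - 5*c + 6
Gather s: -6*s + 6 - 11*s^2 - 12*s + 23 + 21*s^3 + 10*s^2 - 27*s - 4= 21*s^3 - s^2 - 45*s + 25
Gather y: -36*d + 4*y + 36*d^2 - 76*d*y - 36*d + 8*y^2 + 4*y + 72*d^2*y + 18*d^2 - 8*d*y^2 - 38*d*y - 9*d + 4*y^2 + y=54*d^2 - 81*d + y^2*(12 - 8*d) + y*(72*d^2 - 114*d + 9)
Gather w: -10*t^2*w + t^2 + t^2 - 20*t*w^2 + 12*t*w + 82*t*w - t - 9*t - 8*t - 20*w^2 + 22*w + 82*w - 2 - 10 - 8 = 2*t^2 - 18*t + w^2*(-20*t - 20) + w*(-10*t^2 + 94*t + 104) - 20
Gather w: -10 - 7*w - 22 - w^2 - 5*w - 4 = -w^2 - 12*w - 36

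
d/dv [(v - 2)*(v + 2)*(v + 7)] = 3*v^2 + 14*v - 4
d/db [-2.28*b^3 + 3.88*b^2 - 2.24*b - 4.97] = -6.84*b^2 + 7.76*b - 2.24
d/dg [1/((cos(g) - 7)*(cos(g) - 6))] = (2*cos(g) - 13)*sin(g)/((cos(g) - 7)^2*(cos(g) - 6)^2)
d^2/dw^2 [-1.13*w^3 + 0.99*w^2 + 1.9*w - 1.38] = 1.98 - 6.78*w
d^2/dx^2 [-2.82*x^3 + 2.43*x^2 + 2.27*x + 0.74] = 4.86 - 16.92*x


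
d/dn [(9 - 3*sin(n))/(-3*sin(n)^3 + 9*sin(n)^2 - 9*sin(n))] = (-2*sin(n)^3 + 12*sin(n)^2 - 18*sin(n) + 9)*cos(n)/((sin(n)^2 - 3*sin(n) + 3)^2*sin(n)^2)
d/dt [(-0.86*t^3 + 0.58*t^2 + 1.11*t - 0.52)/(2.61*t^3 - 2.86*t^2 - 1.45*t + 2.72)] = (0.9458*t^4 - 3.3002*t^3 - 0.612400000000001*t^2 + 0.1808*t + 2.2652)/(6.8121*t^6 - 14.9292*t^5 + 0.6106*t^4 + 22.4924*t^3 - 13.4559*t^2 - 7.888*t + 7.3984)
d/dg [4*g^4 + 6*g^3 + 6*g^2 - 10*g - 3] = 16*g^3 + 18*g^2 + 12*g - 10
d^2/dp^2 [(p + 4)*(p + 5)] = 2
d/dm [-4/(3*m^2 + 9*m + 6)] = 4*(2*m + 3)/(3*(m^2 + 3*m + 2)^2)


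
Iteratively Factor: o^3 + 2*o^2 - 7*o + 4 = (o + 4)*(o^2 - 2*o + 1) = (o - 1)*(o + 4)*(o - 1)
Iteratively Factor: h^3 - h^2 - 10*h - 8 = (h + 1)*(h^2 - 2*h - 8) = (h + 1)*(h + 2)*(h - 4)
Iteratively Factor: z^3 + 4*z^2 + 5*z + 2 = (z + 2)*(z^2 + 2*z + 1) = (z + 1)*(z + 2)*(z + 1)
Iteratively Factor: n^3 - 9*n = (n + 3)*(n^2 - 3*n) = n*(n + 3)*(n - 3)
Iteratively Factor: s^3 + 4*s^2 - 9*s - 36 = (s + 3)*(s^2 + s - 12) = (s + 3)*(s + 4)*(s - 3)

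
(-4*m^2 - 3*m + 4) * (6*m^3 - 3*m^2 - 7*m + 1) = -24*m^5 - 6*m^4 + 61*m^3 + 5*m^2 - 31*m + 4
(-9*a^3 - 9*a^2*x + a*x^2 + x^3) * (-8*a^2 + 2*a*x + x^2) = 72*a^5 + 54*a^4*x - 35*a^3*x^2 - 15*a^2*x^3 + 3*a*x^4 + x^5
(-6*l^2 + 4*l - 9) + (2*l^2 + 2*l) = -4*l^2 + 6*l - 9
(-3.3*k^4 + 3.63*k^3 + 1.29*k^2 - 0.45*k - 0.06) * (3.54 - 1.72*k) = 5.676*k^5 - 17.9256*k^4 + 10.6314*k^3 + 5.3406*k^2 - 1.4898*k - 0.2124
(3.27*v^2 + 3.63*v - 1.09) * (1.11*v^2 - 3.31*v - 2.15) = 3.6297*v^4 - 6.7944*v^3 - 20.2557*v^2 - 4.1966*v + 2.3435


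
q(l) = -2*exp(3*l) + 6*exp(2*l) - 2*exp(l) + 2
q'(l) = -6*exp(3*l) + 12*exp(2*l) - 2*exp(l)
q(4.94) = -5344088.87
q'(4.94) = -16148927.86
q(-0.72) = 2.22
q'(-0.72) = 1.18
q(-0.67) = 2.28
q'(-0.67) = 1.31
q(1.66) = -133.51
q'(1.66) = -551.44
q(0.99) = 1.09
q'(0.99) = -35.42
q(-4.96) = 1.99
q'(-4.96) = -0.01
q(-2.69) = 1.89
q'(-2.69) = -0.08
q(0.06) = 4.25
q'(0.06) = 4.22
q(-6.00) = 2.00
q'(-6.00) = 0.00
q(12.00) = -8622304159823118.98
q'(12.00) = -25867071413551122.82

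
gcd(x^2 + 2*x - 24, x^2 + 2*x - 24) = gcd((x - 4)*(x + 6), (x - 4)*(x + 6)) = x^2 + 2*x - 24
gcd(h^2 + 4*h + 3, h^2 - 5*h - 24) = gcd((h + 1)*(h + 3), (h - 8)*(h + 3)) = h + 3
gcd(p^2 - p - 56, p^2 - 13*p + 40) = p - 8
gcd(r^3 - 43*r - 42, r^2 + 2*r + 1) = r + 1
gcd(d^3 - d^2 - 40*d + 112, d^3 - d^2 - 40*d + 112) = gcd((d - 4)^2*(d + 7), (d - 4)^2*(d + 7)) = d^3 - d^2 - 40*d + 112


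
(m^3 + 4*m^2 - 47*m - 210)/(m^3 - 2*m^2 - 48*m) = (m^2 - 2*m - 35)/(m*(m - 8))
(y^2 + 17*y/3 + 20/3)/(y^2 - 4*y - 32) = (y + 5/3)/(y - 8)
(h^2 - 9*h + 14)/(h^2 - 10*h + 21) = (h - 2)/(h - 3)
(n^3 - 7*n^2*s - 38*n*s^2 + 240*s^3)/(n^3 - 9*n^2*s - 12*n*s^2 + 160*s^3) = (n + 6*s)/(n + 4*s)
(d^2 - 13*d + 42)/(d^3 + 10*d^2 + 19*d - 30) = (d^2 - 13*d + 42)/(d^3 + 10*d^2 + 19*d - 30)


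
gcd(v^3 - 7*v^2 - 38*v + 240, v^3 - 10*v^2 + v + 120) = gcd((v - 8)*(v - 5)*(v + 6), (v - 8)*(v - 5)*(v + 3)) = v^2 - 13*v + 40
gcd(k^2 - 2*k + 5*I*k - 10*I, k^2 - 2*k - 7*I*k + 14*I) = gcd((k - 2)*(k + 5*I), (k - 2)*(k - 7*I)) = k - 2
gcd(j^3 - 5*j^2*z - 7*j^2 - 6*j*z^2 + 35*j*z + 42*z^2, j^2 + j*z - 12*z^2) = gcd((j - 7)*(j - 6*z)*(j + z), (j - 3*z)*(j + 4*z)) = 1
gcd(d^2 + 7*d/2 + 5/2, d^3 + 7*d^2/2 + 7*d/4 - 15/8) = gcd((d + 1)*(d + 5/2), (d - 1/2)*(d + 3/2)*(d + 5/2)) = d + 5/2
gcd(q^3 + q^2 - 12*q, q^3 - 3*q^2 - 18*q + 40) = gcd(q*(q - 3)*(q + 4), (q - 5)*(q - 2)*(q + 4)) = q + 4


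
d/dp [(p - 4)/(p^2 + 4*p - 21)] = (p^2 + 4*p - 2*(p - 4)*(p + 2) - 21)/(p^2 + 4*p - 21)^2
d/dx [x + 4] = 1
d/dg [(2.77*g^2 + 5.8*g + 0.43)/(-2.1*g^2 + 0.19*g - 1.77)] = (12.7063*g^2 - 7.9998*g - 10.3477)/(4.41*g^4 - 0.798*g^3 + 7.4701*g^2 - 0.6726*g + 3.1329)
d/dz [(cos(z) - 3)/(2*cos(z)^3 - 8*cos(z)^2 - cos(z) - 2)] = (51*cos(z) - 13*cos(2*z) + cos(3*z) - 8)*sin(z)/(-2*cos(z)^3 + 8*cos(z)^2 + cos(z) + 2)^2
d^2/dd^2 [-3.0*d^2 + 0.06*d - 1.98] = -6.00000000000000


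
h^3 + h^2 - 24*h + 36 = (h - 3)*(h - 2)*(h + 6)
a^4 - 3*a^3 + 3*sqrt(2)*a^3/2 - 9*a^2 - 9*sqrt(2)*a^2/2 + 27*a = a*(a - 3)*(a - 3*sqrt(2)/2)*(a + 3*sqrt(2))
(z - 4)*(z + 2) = z^2 - 2*z - 8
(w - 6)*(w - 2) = w^2 - 8*w + 12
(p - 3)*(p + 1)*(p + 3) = p^3 + p^2 - 9*p - 9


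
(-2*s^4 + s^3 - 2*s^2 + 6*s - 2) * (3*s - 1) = -6*s^5 + 5*s^4 - 7*s^3 + 20*s^2 - 12*s + 2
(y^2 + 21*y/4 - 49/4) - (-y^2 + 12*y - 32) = 2*y^2 - 27*y/4 + 79/4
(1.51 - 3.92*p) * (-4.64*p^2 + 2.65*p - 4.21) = 18.1888*p^3 - 17.3944*p^2 + 20.5047*p - 6.3571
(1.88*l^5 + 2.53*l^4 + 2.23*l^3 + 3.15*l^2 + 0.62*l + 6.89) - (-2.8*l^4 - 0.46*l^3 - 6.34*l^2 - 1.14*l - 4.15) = 1.88*l^5 + 5.33*l^4 + 2.69*l^3 + 9.49*l^2 + 1.76*l + 11.04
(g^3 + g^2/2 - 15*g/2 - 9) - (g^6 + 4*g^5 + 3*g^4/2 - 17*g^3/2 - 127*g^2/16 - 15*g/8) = -g^6 - 4*g^5 - 3*g^4/2 + 19*g^3/2 + 135*g^2/16 - 45*g/8 - 9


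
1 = 1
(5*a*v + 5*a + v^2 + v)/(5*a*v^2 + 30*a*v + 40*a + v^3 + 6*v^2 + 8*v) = (v + 1)/(v^2 + 6*v + 8)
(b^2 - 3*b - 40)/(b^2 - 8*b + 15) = (b^2 - 3*b - 40)/(b^2 - 8*b + 15)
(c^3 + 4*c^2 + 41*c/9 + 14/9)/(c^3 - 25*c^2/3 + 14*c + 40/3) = (3*c^2 + 10*c + 7)/(3*(c^2 - 9*c + 20))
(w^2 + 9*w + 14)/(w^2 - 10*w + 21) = (w^2 + 9*w + 14)/(w^2 - 10*w + 21)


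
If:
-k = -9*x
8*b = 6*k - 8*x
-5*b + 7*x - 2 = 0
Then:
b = -46/87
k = -24/29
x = -8/87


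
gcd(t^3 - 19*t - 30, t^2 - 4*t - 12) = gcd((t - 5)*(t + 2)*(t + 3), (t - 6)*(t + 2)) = t + 2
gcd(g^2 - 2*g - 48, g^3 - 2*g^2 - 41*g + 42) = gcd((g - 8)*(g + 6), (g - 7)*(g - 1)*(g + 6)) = g + 6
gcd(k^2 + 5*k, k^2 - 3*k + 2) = 1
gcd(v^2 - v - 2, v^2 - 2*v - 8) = 1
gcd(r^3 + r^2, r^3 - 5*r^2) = r^2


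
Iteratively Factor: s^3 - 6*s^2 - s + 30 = (s + 2)*(s^2 - 8*s + 15) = (s - 3)*(s + 2)*(s - 5)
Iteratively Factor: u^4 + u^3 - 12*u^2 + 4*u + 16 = (u - 2)*(u^3 + 3*u^2 - 6*u - 8) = (u - 2)*(u + 1)*(u^2 + 2*u - 8) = (u - 2)*(u + 1)*(u + 4)*(u - 2)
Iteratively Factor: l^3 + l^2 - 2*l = (l - 1)*(l^2 + 2*l) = (l - 1)*(l + 2)*(l)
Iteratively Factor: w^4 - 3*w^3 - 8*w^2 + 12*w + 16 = (w + 1)*(w^3 - 4*w^2 - 4*w + 16) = (w - 2)*(w + 1)*(w^2 - 2*w - 8) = (w - 2)*(w + 1)*(w + 2)*(w - 4)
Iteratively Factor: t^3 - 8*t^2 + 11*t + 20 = (t + 1)*(t^2 - 9*t + 20) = (t - 5)*(t + 1)*(t - 4)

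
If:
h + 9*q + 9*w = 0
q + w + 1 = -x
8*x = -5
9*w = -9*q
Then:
No Solution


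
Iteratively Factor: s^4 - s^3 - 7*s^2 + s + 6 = (s + 2)*(s^3 - 3*s^2 - s + 3) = (s - 3)*(s + 2)*(s^2 - 1) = (s - 3)*(s + 1)*(s + 2)*(s - 1)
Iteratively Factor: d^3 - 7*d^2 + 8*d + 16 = (d + 1)*(d^2 - 8*d + 16) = (d - 4)*(d + 1)*(d - 4)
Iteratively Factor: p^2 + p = (p)*(p + 1)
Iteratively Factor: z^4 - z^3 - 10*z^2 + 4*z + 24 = (z + 2)*(z^3 - 3*z^2 - 4*z + 12) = (z - 3)*(z + 2)*(z^2 - 4) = (z - 3)*(z - 2)*(z + 2)*(z + 2)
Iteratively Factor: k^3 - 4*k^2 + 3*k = (k - 3)*(k^2 - k) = (k - 3)*(k - 1)*(k)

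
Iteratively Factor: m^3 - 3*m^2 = (m)*(m^2 - 3*m) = m^2*(m - 3)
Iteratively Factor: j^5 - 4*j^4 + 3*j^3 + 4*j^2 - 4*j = (j)*(j^4 - 4*j^3 + 3*j^2 + 4*j - 4) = j*(j - 2)*(j^3 - 2*j^2 - j + 2) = j*(j - 2)^2*(j^2 - 1) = j*(j - 2)^2*(j - 1)*(j + 1)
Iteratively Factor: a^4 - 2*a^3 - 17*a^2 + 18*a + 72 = (a - 4)*(a^3 + 2*a^2 - 9*a - 18) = (a - 4)*(a - 3)*(a^2 + 5*a + 6) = (a - 4)*(a - 3)*(a + 3)*(a + 2)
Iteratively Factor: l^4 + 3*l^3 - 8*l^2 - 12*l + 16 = (l - 2)*(l^3 + 5*l^2 + 2*l - 8) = (l - 2)*(l + 4)*(l^2 + l - 2) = (l - 2)*(l - 1)*(l + 4)*(l + 2)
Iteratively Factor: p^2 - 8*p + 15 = (p - 3)*(p - 5)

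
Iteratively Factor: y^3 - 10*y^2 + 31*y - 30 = (y - 2)*(y^2 - 8*y + 15) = (y - 5)*(y - 2)*(y - 3)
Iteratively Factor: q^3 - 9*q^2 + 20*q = (q)*(q^2 - 9*q + 20) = q*(q - 5)*(q - 4)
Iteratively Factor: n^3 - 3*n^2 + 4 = (n + 1)*(n^2 - 4*n + 4) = (n - 2)*(n + 1)*(n - 2)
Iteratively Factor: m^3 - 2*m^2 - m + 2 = (m - 2)*(m^2 - 1) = (m - 2)*(m + 1)*(m - 1)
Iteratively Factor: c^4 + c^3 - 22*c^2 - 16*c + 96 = (c + 4)*(c^3 - 3*c^2 - 10*c + 24) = (c + 3)*(c + 4)*(c^2 - 6*c + 8) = (c - 4)*(c + 3)*(c + 4)*(c - 2)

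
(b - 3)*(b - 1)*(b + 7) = b^3 + 3*b^2 - 25*b + 21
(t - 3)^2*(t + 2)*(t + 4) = t^4 - 19*t^2 + 6*t + 72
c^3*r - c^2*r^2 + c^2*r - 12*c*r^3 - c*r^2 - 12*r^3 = (c - 4*r)*(c + 3*r)*(c*r + r)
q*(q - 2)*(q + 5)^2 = q^4 + 8*q^3 + 5*q^2 - 50*q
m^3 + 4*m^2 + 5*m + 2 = (m + 1)^2*(m + 2)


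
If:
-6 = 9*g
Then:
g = -2/3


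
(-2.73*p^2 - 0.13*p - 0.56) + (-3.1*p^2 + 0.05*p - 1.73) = -5.83*p^2 - 0.08*p - 2.29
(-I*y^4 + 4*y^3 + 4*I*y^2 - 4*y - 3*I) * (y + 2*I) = -I*y^5 + 6*y^4 + 12*I*y^3 - 12*y^2 - 11*I*y + 6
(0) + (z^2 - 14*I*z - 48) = z^2 - 14*I*z - 48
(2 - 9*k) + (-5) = -9*k - 3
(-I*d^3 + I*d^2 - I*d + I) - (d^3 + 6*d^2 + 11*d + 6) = -d^3 - I*d^3 - 6*d^2 + I*d^2 - 11*d - I*d - 6 + I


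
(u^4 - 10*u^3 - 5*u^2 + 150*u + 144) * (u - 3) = u^5 - 13*u^4 + 25*u^3 + 165*u^2 - 306*u - 432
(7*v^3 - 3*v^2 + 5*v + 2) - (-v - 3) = 7*v^3 - 3*v^2 + 6*v + 5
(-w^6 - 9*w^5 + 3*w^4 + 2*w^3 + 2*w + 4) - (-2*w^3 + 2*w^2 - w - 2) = -w^6 - 9*w^5 + 3*w^4 + 4*w^3 - 2*w^2 + 3*w + 6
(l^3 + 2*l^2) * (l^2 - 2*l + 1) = l^5 - 3*l^3 + 2*l^2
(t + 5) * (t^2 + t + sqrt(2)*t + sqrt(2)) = t^3 + sqrt(2)*t^2 + 6*t^2 + 5*t + 6*sqrt(2)*t + 5*sqrt(2)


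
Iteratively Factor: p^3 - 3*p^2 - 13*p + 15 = (p + 3)*(p^2 - 6*p + 5) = (p - 1)*(p + 3)*(p - 5)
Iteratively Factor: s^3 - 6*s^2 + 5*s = (s)*(s^2 - 6*s + 5) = s*(s - 1)*(s - 5)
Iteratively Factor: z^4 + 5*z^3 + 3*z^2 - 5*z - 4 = (z + 4)*(z^3 + z^2 - z - 1) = (z - 1)*(z + 4)*(z^2 + 2*z + 1) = (z - 1)*(z + 1)*(z + 4)*(z + 1)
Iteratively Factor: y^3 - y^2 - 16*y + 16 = (y + 4)*(y^2 - 5*y + 4) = (y - 1)*(y + 4)*(y - 4)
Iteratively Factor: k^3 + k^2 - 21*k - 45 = (k + 3)*(k^2 - 2*k - 15) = (k + 3)^2*(k - 5)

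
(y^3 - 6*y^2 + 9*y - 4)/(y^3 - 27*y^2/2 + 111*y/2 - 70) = 2*(y^2 - 2*y + 1)/(2*y^2 - 19*y + 35)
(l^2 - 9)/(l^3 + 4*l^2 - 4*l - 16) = (l^2 - 9)/(l^3 + 4*l^2 - 4*l - 16)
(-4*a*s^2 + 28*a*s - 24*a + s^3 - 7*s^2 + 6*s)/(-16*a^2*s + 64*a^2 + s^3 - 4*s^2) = (s^2 - 7*s + 6)/(4*a*s - 16*a + s^2 - 4*s)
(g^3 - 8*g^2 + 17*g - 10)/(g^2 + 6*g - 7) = (g^2 - 7*g + 10)/(g + 7)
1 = 1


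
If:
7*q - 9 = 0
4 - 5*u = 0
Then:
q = 9/7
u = 4/5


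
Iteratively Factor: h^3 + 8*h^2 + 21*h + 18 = (h + 3)*(h^2 + 5*h + 6) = (h + 3)^2*(h + 2)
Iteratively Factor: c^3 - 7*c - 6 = (c + 2)*(c^2 - 2*c - 3) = (c + 1)*(c + 2)*(c - 3)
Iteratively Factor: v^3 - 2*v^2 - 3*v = (v)*(v^2 - 2*v - 3) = v*(v + 1)*(v - 3)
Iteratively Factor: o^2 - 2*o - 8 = (o + 2)*(o - 4)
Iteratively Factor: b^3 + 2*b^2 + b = (b + 1)*(b^2 + b) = (b + 1)^2*(b)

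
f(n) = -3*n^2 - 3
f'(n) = -6*n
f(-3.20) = -33.72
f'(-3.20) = 19.20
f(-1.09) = -6.56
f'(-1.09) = 6.54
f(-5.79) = -103.57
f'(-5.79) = 34.74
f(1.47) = -9.48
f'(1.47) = -8.82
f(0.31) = -3.29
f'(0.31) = -1.86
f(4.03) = -51.72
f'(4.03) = -24.18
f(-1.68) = -11.47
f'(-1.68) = 10.08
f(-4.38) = -60.55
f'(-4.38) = 26.28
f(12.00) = -435.00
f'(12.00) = -72.00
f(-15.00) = -678.00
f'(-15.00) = 90.00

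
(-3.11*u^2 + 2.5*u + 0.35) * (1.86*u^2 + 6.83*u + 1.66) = -5.7846*u^4 - 16.5913*u^3 + 12.5634*u^2 + 6.5405*u + 0.581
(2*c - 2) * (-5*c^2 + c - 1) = -10*c^3 + 12*c^2 - 4*c + 2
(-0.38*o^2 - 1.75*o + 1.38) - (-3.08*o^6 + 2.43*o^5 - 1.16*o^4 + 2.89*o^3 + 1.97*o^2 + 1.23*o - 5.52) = 3.08*o^6 - 2.43*o^5 + 1.16*o^4 - 2.89*o^3 - 2.35*o^2 - 2.98*o + 6.9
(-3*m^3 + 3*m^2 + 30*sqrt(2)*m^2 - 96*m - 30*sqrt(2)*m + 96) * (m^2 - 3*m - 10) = -3*m^5 + 12*m^4 + 30*sqrt(2)*m^4 - 120*sqrt(2)*m^3 - 75*m^3 - 210*sqrt(2)*m^2 + 354*m^2 + 300*sqrt(2)*m + 672*m - 960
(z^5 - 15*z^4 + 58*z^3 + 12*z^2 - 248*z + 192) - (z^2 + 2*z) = z^5 - 15*z^4 + 58*z^3 + 11*z^2 - 250*z + 192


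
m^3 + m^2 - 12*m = m*(m - 3)*(m + 4)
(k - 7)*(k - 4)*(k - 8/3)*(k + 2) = k^4 - 35*k^3/3 + 30*k^2 + 40*k - 448/3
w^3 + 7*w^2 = w^2*(w + 7)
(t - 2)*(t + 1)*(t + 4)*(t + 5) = t^4 + 8*t^3 + 9*t^2 - 38*t - 40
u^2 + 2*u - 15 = (u - 3)*(u + 5)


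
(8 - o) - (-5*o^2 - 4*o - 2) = 5*o^2 + 3*o + 10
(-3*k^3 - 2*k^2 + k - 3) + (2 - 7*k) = -3*k^3 - 2*k^2 - 6*k - 1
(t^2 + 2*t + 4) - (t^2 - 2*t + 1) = 4*t + 3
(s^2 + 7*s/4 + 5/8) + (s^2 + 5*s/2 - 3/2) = 2*s^2 + 17*s/4 - 7/8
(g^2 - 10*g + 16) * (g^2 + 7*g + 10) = g^4 - 3*g^3 - 44*g^2 + 12*g + 160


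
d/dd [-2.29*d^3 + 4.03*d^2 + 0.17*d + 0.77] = -6.87*d^2 + 8.06*d + 0.17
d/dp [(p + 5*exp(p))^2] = 2*(p + 5*exp(p))*(5*exp(p) + 1)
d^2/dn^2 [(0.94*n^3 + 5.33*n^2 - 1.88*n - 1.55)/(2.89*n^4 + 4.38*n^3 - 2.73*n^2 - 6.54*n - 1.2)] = (15.701948*n^9 + 267.100158*n^8 + 260.883768000001*n^7 - 79.8520420000004*n^6 + 732.668868*n^5 + 1203.96123*n^4 + 423.73026*n^3 - 46.49553*n^2 - 169.84998*n - 77.57748)/(24.137569*n^12 + 109.746594*n^11 + 97.925049*n^10 - 287.181846*n^9 - 619.278921*n^8 - 60.0140340000001*n^7 + 807.433731*n^6 + 637.970526*n^5 - 158.399604*n^4 - 389.354904*n^3 - 165.77136*n^2 - 28.2528*n - 1.728)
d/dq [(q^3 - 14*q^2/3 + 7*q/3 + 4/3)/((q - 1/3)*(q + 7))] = (9*q^4 + 120*q^3 - 364*q^2 + 172*q - 129)/(9*q^4 + 120*q^3 + 358*q^2 - 280*q + 49)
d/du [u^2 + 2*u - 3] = 2*u + 2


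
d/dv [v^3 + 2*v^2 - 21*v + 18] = 3*v^2 + 4*v - 21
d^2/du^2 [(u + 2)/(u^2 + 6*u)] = 2*(-u*(u + 6)*(3*u + 8) + 4*(u + 2)*(u + 3)^2)/(u^3*(u + 6)^3)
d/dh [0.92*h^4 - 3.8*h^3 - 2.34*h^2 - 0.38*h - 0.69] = 3.68*h^3 - 11.4*h^2 - 4.68*h - 0.38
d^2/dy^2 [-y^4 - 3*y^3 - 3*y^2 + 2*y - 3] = -12*y^2 - 18*y - 6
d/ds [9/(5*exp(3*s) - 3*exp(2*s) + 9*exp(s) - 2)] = (-135*exp(2*s) + 54*exp(s) - 81)*exp(s)/(5*exp(3*s) - 3*exp(2*s) + 9*exp(s) - 2)^2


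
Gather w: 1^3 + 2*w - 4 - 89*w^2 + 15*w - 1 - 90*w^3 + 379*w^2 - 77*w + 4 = -90*w^3 + 290*w^2 - 60*w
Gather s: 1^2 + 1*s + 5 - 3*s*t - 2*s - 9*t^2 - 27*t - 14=s*(-3*t - 1) - 9*t^2 - 27*t - 8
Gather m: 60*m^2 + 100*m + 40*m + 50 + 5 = 60*m^2 + 140*m + 55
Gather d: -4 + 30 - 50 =-24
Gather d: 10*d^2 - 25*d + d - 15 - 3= 10*d^2 - 24*d - 18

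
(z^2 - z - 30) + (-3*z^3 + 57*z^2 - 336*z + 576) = -3*z^3 + 58*z^2 - 337*z + 546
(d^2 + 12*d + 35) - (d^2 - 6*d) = 18*d + 35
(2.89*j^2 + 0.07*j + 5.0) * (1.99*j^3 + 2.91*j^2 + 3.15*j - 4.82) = 5.7511*j^5 + 8.5492*j^4 + 19.2572*j^3 + 0.840699999999998*j^2 + 15.4126*j - 24.1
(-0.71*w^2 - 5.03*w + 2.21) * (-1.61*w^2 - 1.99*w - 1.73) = 1.1431*w^4 + 9.5112*w^3 + 7.6799*w^2 + 4.304*w - 3.8233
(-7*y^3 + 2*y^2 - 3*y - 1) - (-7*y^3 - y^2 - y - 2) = 3*y^2 - 2*y + 1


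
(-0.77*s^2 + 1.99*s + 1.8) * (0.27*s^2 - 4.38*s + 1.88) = -0.2079*s^4 + 3.9099*s^3 - 9.6778*s^2 - 4.1428*s + 3.384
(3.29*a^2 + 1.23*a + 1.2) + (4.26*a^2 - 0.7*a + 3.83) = 7.55*a^2 + 0.53*a + 5.03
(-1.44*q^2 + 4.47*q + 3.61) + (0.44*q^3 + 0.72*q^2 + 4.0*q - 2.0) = 0.44*q^3 - 0.72*q^2 + 8.47*q + 1.61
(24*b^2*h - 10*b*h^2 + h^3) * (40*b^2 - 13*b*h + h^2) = 960*b^4*h - 712*b^3*h^2 + 194*b^2*h^3 - 23*b*h^4 + h^5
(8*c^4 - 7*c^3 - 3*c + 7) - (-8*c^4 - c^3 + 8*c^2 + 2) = 16*c^4 - 6*c^3 - 8*c^2 - 3*c + 5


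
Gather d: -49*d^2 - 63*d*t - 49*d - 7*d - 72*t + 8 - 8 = -49*d^2 + d*(-63*t - 56) - 72*t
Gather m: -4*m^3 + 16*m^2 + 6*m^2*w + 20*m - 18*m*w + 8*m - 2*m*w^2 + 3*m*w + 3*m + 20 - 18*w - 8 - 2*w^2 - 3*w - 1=-4*m^3 + m^2*(6*w + 16) + m*(-2*w^2 - 15*w + 31) - 2*w^2 - 21*w + 11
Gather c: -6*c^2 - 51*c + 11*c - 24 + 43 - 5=-6*c^2 - 40*c + 14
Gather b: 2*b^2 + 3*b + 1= 2*b^2 + 3*b + 1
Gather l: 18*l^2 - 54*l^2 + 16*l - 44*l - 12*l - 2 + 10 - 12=-36*l^2 - 40*l - 4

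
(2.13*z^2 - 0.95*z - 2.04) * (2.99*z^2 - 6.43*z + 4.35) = 6.3687*z^4 - 16.5364*z^3 + 9.2744*z^2 + 8.9847*z - 8.874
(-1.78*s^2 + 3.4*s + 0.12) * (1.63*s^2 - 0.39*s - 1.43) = -2.9014*s^4 + 6.2362*s^3 + 1.415*s^2 - 4.9088*s - 0.1716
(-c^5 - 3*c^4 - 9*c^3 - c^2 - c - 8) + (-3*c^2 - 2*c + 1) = -c^5 - 3*c^4 - 9*c^3 - 4*c^2 - 3*c - 7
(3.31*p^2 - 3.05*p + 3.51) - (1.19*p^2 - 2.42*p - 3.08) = 2.12*p^2 - 0.63*p + 6.59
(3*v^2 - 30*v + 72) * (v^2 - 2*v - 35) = 3*v^4 - 36*v^3 + 27*v^2 + 906*v - 2520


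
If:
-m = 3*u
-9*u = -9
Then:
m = -3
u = 1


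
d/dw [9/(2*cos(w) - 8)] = 9*sin(w)/(2*(cos(w) - 4)^2)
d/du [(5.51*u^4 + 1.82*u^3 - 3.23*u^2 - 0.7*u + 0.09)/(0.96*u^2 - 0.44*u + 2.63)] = (10.5792*u^5 - 5.526*u^4 + 56.3636*u^3 + 16.453*u^2 - 17.1626*u - 1.8014)/(0.9216*u^4 - 0.8448*u^3 + 5.2432*u^2 - 2.3144*u + 6.9169)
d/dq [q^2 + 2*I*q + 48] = 2*q + 2*I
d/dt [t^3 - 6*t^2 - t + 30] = 3*t^2 - 12*t - 1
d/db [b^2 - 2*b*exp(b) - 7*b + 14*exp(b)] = -2*b*exp(b) + 2*b + 12*exp(b) - 7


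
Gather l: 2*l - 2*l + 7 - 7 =0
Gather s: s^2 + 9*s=s^2 + 9*s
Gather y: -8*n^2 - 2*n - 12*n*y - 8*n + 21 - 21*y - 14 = -8*n^2 - 10*n + y*(-12*n - 21) + 7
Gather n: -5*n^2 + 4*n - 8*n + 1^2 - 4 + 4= -5*n^2 - 4*n + 1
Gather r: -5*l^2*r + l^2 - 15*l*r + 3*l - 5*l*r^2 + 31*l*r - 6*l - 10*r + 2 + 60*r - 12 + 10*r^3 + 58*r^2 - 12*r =l^2 - 3*l + 10*r^3 + r^2*(58 - 5*l) + r*(-5*l^2 + 16*l + 38) - 10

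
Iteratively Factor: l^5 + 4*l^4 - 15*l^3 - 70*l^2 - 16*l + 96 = (l + 4)*(l^4 - 15*l^2 - 10*l + 24) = (l - 4)*(l + 4)*(l^3 + 4*l^2 + l - 6) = (l - 4)*(l + 2)*(l + 4)*(l^2 + 2*l - 3) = (l - 4)*(l - 1)*(l + 2)*(l + 4)*(l + 3)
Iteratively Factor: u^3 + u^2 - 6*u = (u - 2)*(u^2 + 3*u) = u*(u - 2)*(u + 3)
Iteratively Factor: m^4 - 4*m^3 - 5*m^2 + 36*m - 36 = (m - 2)*(m^3 - 2*m^2 - 9*m + 18) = (m - 2)*(m + 3)*(m^2 - 5*m + 6) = (m - 3)*(m - 2)*(m + 3)*(m - 2)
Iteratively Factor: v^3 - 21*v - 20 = (v + 4)*(v^2 - 4*v - 5) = (v - 5)*(v + 4)*(v + 1)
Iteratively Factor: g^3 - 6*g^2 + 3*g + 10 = (g - 5)*(g^2 - g - 2) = (g - 5)*(g - 2)*(g + 1)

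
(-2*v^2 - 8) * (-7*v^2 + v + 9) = 14*v^4 - 2*v^3 + 38*v^2 - 8*v - 72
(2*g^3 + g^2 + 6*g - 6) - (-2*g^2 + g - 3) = 2*g^3 + 3*g^2 + 5*g - 3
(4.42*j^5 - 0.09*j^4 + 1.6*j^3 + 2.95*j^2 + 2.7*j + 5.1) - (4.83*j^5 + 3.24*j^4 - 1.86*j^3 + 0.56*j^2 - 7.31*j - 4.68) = -0.41*j^5 - 3.33*j^4 + 3.46*j^3 + 2.39*j^2 + 10.01*j + 9.78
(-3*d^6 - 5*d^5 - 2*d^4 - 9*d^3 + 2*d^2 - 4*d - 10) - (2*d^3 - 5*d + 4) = -3*d^6 - 5*d^5 - 2*d^4 - 11*d^3 + 2*d^2 + d - 14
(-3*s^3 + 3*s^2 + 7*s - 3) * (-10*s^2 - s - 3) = 30*s^5 - 27*s^4 - 64*s^3 + 14*s^2 - 18*s + 9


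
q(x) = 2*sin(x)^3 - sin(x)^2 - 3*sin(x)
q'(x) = 6*sin(x)^2*cos(x) - 2*sin(x)*cos(x) - 3*cos(x)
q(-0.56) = 1.01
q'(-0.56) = -0.21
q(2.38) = -1.89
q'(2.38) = 1.10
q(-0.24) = 0.63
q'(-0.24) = -2.12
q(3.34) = 0.54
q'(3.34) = 2.33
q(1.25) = -2.04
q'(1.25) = 0.16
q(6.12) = 0.45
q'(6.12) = -2.48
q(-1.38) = 0.09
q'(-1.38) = 0.90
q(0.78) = -1.91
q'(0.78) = -1.02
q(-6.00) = -0.87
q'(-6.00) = -2.97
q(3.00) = -0.44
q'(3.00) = 3.13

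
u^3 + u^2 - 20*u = u*(u - 4)*(u + 5)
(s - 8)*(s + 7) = s^2 - s - 56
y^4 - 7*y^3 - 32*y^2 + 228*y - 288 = (y - 8)*(y - 3)*(y - 2)*(y + 6)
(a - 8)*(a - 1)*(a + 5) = a^3 - 4*a^2 - 37*a + 40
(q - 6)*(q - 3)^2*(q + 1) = q^4 - 11*q^3 + 33*q^2 - 9*q - 54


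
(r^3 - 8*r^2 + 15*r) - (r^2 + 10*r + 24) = r^3 - 9*r^2 + 5*r - 24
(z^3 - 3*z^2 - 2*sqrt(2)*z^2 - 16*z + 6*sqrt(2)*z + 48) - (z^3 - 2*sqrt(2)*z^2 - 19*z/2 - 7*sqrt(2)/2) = -3*z^2 - 13*z/2 + 6*sqrt(2)*z + 7*sqrt(2)/2 + 48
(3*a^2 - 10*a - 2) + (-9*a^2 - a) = -6*a^2 - 11*a - 2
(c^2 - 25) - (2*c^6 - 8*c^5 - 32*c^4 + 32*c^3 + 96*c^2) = -2*c^6 + 8*c^5 + 32*c^4 - 32*c^3 - 95*c^2 - 25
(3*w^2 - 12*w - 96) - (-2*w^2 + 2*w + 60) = 5*w^2 - 14*w - 156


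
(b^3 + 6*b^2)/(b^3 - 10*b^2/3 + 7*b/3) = 3*b*(b + 6)/(3*b^2 - 10*b + 7)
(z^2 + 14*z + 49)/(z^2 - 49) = (z + 7)/(z - 7)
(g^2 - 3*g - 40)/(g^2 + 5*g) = (g - 8)/g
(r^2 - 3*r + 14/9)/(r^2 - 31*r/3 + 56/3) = (r - 2/3)/(r - 8)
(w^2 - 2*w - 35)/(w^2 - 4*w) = (w^2 - 2*w - 35)/(w*(w - 4))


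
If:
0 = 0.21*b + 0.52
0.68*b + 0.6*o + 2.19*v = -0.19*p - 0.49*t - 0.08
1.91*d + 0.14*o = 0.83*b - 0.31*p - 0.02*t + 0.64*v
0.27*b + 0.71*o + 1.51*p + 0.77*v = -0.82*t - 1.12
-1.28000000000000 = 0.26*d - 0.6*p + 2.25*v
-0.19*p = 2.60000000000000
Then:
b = -2.48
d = -0.32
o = -3.65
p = -13.68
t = 31.73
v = -4.18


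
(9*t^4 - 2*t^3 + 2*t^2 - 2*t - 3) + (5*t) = 9*t^4 - 2*t^3 + 2*t^2 + 3*t - 3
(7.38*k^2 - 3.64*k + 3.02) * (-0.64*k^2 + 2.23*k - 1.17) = -4.7232*k^4 + 18.787*k^3 - 18.6846*k^2 + 10.9934*k - 3.5334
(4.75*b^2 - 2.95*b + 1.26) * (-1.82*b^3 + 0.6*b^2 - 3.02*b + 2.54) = -8.645*b^5 + 8.219*b^4 - 18.4082*b^3 + 21.73*b^2 - 11.2982*b + 3.2004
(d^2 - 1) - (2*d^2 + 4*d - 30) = -d^2 - 4*d + 29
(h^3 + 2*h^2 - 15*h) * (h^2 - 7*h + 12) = h^5 - 5*h^4 - 17*h^3 + 129*h^2 - 180*h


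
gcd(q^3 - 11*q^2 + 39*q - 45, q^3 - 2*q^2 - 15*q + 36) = q^2 - 6*q + 9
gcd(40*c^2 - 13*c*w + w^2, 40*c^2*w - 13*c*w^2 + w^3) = 40*c^2 - 13*c*w + w^2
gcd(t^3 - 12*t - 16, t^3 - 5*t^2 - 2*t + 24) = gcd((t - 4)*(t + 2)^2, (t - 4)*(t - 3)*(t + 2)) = t^2 - 2*t - 8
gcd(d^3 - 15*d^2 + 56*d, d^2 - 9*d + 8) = d - 8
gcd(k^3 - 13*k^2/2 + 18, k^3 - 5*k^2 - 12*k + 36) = k^2 - 8*k + 12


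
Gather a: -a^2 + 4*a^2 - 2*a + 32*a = 3*a^2 + 30*a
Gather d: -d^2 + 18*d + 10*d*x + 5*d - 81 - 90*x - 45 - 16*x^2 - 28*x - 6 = -d^2 + d*(10*x + 23) - 16*x^2 - 118*x - 132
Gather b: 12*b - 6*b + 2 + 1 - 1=6*b + 2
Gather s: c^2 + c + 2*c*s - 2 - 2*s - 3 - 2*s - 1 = c^2 + c + s*(2*c - 4) - 6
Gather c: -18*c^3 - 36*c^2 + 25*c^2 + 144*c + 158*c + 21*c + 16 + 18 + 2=-18*c^3 - 11*c^2 + 323*c + 36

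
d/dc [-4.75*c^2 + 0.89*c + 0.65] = 0.89 - 9.5*c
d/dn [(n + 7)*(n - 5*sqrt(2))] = 2*n - 5*sqrt(2) + 7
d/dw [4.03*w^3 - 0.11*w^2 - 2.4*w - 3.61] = 12.09*w^2 - 0.22*w - 2.4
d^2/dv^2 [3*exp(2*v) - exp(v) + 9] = (12*exp(v) - 1)*exp(v)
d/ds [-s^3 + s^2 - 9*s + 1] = -3*s^2 + 2*s - 9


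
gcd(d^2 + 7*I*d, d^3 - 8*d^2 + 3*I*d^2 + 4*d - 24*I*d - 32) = 1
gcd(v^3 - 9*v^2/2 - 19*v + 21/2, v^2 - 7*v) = v - 7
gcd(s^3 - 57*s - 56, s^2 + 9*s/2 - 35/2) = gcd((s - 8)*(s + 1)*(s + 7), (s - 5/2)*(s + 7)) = s + 7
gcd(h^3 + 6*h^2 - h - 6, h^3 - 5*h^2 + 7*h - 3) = h - 1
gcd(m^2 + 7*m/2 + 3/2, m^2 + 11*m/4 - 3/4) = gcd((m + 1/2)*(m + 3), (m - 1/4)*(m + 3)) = m + 3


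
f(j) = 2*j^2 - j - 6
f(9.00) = 147.00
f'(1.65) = 5.60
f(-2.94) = 14.23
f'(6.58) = 25.32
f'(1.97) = 6.88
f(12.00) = 270.00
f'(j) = 4*j - 1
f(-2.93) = 14.10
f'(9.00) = 35.00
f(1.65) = -2.20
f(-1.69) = 1.40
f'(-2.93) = -12.72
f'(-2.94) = -12.76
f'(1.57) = 5.28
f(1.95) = -0.35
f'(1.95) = 6.80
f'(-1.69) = -7.76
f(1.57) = -2.64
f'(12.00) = 47.00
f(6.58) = 74.01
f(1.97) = -0.21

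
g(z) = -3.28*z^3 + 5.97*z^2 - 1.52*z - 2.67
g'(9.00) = -691.10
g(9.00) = -1923.90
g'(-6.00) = -427.40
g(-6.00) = 929.85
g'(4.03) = -113.21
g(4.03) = -126.52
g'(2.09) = -19.55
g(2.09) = -9.71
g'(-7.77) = -688.36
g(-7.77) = 1908.21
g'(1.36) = -3.48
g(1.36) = -1.95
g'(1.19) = -1.25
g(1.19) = -1.55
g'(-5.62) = -379.41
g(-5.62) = 776.65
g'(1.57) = -7.03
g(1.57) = -3.03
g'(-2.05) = -67.35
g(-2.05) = 53.79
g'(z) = -9.84*z^2 + 11.94*z - 1.52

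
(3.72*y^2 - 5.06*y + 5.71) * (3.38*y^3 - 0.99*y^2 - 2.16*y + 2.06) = 12.5736*y^5 - 20.7856*y^4 + 16.274*y^3 + 12.9399*y^2 - 22.7572*y + 11.7626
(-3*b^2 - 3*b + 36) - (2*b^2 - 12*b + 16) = -5*b^2 + 9*b + 20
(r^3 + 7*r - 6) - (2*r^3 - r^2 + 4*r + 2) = -r^3 + r^2 + 3*r - 8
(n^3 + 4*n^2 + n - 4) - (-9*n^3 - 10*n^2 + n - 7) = 10*n^3 + 14*n^2 + 3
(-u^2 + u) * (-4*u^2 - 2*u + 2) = 4*u^4 - 2*u^3 - 4*u^2 + 2*u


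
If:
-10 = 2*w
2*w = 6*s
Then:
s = -5/3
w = -5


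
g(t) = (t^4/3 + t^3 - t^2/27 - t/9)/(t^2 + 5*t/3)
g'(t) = (-2*t - 5/3)*(t^4/3 + t^3 - t^2/27 - t/9)/(t^2 + 5*t/3)^2 + (4*t^3/3 + 3*t^2 - 2*t/27 - 1/9)/(t^2 + 5*t/3)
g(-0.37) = 0.02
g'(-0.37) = -0.51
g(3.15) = 4.18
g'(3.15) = 2.49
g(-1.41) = 3.88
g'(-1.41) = -18.49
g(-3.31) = 0.68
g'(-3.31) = -2.20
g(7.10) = 19.32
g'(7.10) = 5.16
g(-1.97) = -4.27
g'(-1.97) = -13.75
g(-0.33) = -0.00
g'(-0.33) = -0.44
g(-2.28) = -1.99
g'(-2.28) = -4.23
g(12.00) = 52.64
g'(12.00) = 8.44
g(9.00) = 30.33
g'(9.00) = 6.43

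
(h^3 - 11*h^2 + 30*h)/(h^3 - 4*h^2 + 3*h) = (h^2 - 11*h + 30)/(h^2 - 4*h + 3)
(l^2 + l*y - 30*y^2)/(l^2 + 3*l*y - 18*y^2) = (-l + 5*y)/(-l + 3*y)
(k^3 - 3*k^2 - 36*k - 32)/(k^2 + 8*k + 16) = (k^2 - 7*k - 8)/(k + 4)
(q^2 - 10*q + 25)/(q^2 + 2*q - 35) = (q - 5)/(q + 7)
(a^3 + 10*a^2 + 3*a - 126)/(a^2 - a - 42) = (a^2 + 4*a - 21)/(a - 7)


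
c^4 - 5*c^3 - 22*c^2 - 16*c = c*(c - 8)*(c + 1)*(c + 2)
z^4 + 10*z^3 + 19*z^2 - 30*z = z*(z - 1)*(z + 5)*(z + 6)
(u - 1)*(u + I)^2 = u^3 - u^2 + 2*I*u^2 - u - 2*I*u + 1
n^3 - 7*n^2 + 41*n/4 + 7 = (n - 4)*(n - 7/2)*(n + 1/2)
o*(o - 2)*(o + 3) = o^3 + o^2 - 6*o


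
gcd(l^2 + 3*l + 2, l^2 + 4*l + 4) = l + 2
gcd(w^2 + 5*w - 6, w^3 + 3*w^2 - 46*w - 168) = w + 6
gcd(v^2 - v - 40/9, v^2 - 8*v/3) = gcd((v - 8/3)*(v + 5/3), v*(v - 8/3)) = v - 8/3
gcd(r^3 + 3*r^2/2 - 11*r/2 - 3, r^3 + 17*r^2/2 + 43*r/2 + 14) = 1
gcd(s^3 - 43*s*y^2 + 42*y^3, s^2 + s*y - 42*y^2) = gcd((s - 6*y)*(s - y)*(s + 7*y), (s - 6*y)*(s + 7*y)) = -s^2 - s*y + 42*y^2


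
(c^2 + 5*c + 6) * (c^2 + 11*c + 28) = c^4 + 16*c^3 + 89*c^2 + 206*c + 168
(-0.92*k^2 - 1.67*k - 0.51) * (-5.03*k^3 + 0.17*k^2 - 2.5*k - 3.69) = 4.6276*k^5 + 8.2437*k^4 + 4.5814*k^3 + 7.4831*k^2 + 7.4373*k + 1.8819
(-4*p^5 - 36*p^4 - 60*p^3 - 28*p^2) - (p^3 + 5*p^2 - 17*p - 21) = -4*p^5 - 36*p^4 - 61*p^3 - 33*p^2 + 17*p + 21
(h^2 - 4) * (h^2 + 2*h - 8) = h^4 + 2*h^3 - 12*h^2 - 8*h + 32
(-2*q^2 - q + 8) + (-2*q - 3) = -2*q^2 - 3*q + 5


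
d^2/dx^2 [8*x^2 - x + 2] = 16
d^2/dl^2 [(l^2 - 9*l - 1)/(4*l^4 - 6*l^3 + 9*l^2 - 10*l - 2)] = 2*(48*l^8 - 936*l^7 + 1568*l^6 - 1344*l^5 - 246*l^4 - 391*l^3 + 231*l^2 - 180*l + 66)/(64*l^12 - 288*l^11 + 864*l^10 - 1992*l^9 + 3288*l^8 - 4410*l^7 + 4521*l^6 - 3102*l^5 + 1542*l^4 + 8*l^3 - 492*l^2 - 120*l - 8)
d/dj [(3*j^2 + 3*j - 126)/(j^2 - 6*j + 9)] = 3*(81 - 7*j)/(j^3 - 9*j^2 + 27*j - 27)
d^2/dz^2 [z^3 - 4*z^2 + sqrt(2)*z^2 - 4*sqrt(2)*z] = 6*z - 8 + 2*sqrt(2)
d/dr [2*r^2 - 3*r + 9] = 4*r - 3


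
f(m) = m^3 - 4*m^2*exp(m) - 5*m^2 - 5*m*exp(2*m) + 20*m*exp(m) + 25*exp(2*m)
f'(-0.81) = 23.98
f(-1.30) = -17.24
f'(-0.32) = 40.36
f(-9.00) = -1134.06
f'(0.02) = 67.08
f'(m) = -4*m^2*exp(m) + 3*m^2 - 10*m*exp(2*m) + 12*m*exp(m) - 10*m + 45*exp(2*m) + 20*exp(m)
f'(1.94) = 1427.97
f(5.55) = -185094.62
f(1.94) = 894.61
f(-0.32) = 8.54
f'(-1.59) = 24.14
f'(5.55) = -704177.74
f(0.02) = 26.32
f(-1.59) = -23.84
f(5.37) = -87104.17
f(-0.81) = -6.44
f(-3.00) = -76.68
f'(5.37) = -408252.74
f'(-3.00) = 54.60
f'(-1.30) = 21.73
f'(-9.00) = 332.95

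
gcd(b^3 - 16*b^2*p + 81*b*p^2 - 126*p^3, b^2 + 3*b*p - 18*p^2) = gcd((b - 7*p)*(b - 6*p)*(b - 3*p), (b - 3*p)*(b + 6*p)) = -b + 3*p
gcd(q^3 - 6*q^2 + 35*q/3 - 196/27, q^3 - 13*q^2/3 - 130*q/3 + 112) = q - 7/3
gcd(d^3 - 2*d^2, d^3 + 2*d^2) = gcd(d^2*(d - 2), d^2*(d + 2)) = d^2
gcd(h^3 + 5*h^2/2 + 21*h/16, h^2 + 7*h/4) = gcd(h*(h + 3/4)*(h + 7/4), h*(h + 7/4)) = h^2 + 7*h/4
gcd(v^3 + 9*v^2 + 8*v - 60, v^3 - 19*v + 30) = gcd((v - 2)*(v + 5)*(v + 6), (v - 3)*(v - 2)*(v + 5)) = v^2 + 3*v - 10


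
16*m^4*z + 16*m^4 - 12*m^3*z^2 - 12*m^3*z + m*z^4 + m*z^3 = (-2*m + z)^2*(4*m + z)*(m*z + m)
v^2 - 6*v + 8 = (v - 4)*(v - 2)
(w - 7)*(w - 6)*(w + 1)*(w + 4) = w^4 - 8*w^3 - 19*w^2 + 158*w + 168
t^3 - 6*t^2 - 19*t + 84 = (t - 7)*(t - 3)*(t + 4)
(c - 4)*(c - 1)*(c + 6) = c^3 + c^2 - 26*c + 24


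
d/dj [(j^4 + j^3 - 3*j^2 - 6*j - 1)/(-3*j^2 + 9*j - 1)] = (-6*j^5 + 24*j^4 + 14*j^3 - 48*j^2 + 15)/(9*j^4 - 54*j^3 + 87*j^2 - 18*j + 1)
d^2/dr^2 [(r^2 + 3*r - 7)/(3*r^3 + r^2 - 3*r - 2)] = 2*(9*r^6 + 81*r^5 - 324*r^4 - 93*r^3 + 282*r^2 - 45*r - 91)/(27*r^9 + 27*r^8 - 72*r^7 - 107*r^6 + 36*r^5 + 129*r^4 + 45*r^3 - 42*r^2 - 36*r - 8)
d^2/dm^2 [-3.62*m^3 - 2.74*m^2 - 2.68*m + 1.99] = -21.72*m - 5.48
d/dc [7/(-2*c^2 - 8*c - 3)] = 28*(c + 2)/(2*c^2 + 8*c + 3)^2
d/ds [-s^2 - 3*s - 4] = -2*s - 3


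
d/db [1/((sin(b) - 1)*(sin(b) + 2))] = -(sin(2*b) + cos(b))/((sin(b) - 1)^2*(sin(b) + 2)^2)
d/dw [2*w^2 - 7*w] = 4*w - 7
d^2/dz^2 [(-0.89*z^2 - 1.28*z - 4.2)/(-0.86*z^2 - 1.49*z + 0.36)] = (-8.88178419700125e-16*z^4 - 0.387516000000002*z^3 + 20.291184*z^2 + 34.669008*z + 22.853352)/(0.636056*z^6 + 3.306012*z^5 + 4.92909*z^4 + 0.540125*z^3 - 2.06334*z^2 + 0.579312*z - 0.046656)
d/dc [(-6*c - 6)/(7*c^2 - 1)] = 6*(-7*c^2 + 14*c*(c + 1) + 1)/(7*c^2 - 1)^2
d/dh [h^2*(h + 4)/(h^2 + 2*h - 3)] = h*(h^3 + 4*h^2 - h - 24)/(h^4 + 4*h^3 - 2*h^2 - 12*h + 9)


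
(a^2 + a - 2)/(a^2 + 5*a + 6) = (a - 1)/(a + 3)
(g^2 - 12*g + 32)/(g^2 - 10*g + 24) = (g - 8)/(g - 6)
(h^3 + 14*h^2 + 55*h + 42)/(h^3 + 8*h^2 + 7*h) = (h + 6)/h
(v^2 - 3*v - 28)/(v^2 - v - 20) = (v - 7)/(v - 5)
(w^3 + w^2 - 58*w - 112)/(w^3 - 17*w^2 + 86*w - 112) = (w^2 + 9*w + 14)/(w^2 - 9*w + 14)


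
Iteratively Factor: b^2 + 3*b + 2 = (b + 1)*(b + 2)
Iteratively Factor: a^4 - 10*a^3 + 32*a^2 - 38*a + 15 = (a - 1)*(a^3 - 9*a^2 + 23*a - 15) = (a - 1)^2*(a^2 - 8*a + 15) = (a - 5)*(a - 1)^2*(a - 3)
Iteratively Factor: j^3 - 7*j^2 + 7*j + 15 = (j + 1)*(j^2 - 8*j + 15) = (j - 5)*(j + 1)*(j - 3)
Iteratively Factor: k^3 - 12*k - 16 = (k - 4)*(k^2 + 4*k + 4) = (k - 4)*(k + 2)*(k + 2)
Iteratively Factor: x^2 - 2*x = (x)*(x - 2)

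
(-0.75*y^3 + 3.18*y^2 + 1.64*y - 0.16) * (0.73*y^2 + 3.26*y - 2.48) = -0.5475*y^5 - 0.1236*y^4 + 13.424*y^3 - 2.6568*y^2 - 4.5888*y + 0.3968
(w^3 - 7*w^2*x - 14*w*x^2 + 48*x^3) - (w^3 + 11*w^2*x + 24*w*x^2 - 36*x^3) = -18*w^2*x - 38*w*x^2 + 84*x^3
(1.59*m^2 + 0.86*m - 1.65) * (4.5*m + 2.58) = 7.155*m^3 + 7.9722*m^2 - 5.2062*m - 4.257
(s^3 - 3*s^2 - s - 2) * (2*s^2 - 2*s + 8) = 2*s^5 - 8*s^4 + 12*s^3 - 26*s^2 - 4*s - 16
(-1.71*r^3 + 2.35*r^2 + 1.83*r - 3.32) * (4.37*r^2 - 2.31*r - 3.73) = -7.4727*r^5 + 14.2196*r^4 + 8.9469*r^3 - 27.5012*r^2 + 0.8433*r + 12.3836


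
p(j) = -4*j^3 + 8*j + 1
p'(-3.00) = -100.00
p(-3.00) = 85.00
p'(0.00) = 8.00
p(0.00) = 1.00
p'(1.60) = -22.72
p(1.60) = -2.58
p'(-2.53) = -68.81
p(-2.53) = 45.54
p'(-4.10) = -193.72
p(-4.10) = 243.88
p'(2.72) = -80.78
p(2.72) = -57.73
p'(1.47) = -17.93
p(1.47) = 0.05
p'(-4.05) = -188.83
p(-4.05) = 234.32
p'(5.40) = -341.92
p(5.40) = -585.66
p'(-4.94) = -284.84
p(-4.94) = 443.70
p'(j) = 8 - 12*j^2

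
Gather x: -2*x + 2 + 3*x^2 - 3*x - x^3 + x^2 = -x^3 + 4*x^2 - 5*x + 2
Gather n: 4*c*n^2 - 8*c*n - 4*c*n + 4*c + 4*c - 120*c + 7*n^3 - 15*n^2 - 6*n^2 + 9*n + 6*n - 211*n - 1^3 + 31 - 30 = -112*c + 7*n^3 + n^2*(4*c - 21) + n*(-12*c - 196)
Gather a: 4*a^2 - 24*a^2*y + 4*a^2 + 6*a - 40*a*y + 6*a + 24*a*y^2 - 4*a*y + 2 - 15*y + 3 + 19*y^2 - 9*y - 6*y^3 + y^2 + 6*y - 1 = a^2*(8 - 24*y) + a*(24*y^2 - 44*y + 12) - 6*y^3 + 20*y^2 - 18*y + 4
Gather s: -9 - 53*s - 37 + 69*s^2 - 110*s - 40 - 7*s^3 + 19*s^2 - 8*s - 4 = -7*s^3 + 88*s^2 - 171*s - 90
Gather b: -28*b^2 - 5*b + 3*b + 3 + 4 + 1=-28*b^2 - 2*b + 8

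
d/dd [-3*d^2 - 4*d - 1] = -6*d - 4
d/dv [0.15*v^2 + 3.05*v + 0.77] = 0.3*v + 3.05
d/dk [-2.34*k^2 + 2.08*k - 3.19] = 2.08 - 4.68*k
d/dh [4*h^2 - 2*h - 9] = 8*h - 2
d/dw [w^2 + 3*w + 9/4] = 2*w + 3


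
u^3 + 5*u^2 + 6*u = u*(u + 2)*(u + 3)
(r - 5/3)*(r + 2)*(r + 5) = r^3 + 16*r^2/3 - 5*r/3 - 50/3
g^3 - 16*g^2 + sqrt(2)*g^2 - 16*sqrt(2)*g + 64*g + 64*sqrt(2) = (g - 8)^2*(g + sqrt(2))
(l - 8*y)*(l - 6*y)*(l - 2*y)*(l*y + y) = l^4*y - 16*l^3*y^2 + l^3*y + 76*l^2*y^3 - 16*l^2*y^2 - 96*l*y^4 + 76*l*y^3 - 96*y^4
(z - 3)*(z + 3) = z^2 - 9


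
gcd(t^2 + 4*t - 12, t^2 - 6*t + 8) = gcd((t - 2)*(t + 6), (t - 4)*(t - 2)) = t - 2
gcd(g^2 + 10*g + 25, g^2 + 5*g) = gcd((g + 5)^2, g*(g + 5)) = g + 5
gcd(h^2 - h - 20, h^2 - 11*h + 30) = h - 5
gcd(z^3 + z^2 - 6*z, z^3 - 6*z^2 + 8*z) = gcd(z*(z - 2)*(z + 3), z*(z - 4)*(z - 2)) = z^2 - 2*z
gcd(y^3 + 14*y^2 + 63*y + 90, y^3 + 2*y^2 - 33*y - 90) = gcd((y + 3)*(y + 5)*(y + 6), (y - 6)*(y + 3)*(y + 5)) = y^2 + 8*y + 15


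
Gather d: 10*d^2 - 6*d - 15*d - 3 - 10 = 10*d^2 - 21*d - 13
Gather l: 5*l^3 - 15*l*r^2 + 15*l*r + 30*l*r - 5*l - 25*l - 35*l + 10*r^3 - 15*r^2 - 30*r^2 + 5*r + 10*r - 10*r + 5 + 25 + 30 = 5*l^3 + l*(-15*r^2 + 45*r - 65) + 10*r^3 - 45*r^2 + 5*r + 60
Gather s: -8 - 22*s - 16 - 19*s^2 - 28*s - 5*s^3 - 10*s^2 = -5*s^3 - 29*s^2 - 50*s - 24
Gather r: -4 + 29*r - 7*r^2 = -7*r^2 + 29*r - 4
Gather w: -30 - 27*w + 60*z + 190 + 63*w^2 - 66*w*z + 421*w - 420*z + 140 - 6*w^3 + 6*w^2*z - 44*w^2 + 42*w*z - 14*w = -6*w^3 + w^2*(6*z + 19) + w*(380 - 24*z) - 360*z + 300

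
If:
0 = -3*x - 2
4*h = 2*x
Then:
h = -1/3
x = -2/3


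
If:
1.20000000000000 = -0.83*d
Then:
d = -1.45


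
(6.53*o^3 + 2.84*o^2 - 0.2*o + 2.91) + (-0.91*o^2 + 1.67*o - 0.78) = 6.53*o^3 + 1.93*o^2 + 1.47*o + 2.13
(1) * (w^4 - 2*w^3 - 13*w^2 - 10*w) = w^4 - 2*w^3 - 13*w^2 - 10*w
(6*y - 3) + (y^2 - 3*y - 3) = y^2 + 3*y - 6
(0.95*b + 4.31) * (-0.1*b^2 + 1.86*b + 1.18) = -0.095*b^3 + 1.336*b^2 + 9.1376*b + 5.0858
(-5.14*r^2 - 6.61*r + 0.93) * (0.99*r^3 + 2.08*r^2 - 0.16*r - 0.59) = -5.0886*r^5 - 17.2351*r^4 - 12.0057*r^3 + 6.0246*r^2 + 3.7511*r - 0.5487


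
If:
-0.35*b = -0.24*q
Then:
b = 0.685714285714286*q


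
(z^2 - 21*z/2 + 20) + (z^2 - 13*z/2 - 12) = 2*z^2 - 17*z + 8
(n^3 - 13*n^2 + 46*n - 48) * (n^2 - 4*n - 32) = n^5 - 17*n^4 + 66*n^3 + 184*n^2 - 1280*n + 1536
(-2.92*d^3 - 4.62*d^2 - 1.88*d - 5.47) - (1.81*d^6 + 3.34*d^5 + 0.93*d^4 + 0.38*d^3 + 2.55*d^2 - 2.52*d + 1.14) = -1.81*d^6 - 3.34*d^5 - 0.93*d^4 - 3.3*d^3 - 7.17*d^2 + 0.64*d - 6.61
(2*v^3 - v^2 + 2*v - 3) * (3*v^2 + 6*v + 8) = 6*v^5 + 9*v^4 + 16*v^3 - 5*v^2 - 2*v - 24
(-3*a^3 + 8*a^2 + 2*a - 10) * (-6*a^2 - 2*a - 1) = 18*a^5 - 42*a^4 - 25*a^3 + 48*a^2 + 18*a + 10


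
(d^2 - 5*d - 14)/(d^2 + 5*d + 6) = (d - 7)/(d + 3)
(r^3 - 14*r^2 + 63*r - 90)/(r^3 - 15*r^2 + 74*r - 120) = (r - 3)/(r - 4)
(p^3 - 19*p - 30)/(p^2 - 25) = (p^2 + 5*p + 6)/(p + 5)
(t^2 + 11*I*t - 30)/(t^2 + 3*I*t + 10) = (t + 6*I)/(t - 2*I)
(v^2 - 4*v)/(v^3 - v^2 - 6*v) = (4 - v)/(-v^2 + v + 6)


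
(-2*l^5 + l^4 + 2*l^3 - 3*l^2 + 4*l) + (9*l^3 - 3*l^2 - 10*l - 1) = -2*l^5 + l^4 + 11*l^3 - 6*l^2 - 6*l - 1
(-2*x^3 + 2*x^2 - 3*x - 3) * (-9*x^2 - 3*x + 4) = 18*x^5 - 12*x^4 + 13*x^3 + 44*x^2 - 3*x - 12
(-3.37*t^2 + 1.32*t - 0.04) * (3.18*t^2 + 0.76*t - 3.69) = -10.7166*t^4 + 1.6364*t^3 + 13.3113*t^2 - 4.9012*t + 0.1476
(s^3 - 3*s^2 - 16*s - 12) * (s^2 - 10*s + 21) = s^5 - 13*s^4 + 35*s^3 + 85*s^2 - 216*s - 252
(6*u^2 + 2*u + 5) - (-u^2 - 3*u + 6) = 7*u^2 + 5*u - 1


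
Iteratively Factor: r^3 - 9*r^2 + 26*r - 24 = (r - 2)*(r^2 - 7*r + 12) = (r - 3)*(r - 2)*(r - 4)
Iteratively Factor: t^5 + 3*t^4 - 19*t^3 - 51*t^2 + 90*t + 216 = (t + 4)*(t^4 - t^3 - 15*t^2 + 9*t + 54) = (t - 3)*(t + 4)*(t^3 + 2*t^2 - 9*t - 18) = (t - 3)*(t + 2)*(t + 4)*(t^2 - 9) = (t - 3)^2*(t + 2)*(t + 4)*(t + 3)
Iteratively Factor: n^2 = (n)*(n)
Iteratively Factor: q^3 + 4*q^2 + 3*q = (q + 1)*(q^2 + 3*q) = (q + 1)*(q + 3)*(q)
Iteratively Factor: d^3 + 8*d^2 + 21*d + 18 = (d + 3)*(d^2 + 5*d + 6) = (d + 2)*(d + 3)*(d + 3)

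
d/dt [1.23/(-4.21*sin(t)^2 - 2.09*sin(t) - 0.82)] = (10.3566*sin(t) + 2.5707)*cos(t)/(4.21*sin(t)^2 + 2.09*sin(t) + 0.82)^2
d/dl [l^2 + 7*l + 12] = 2*l + 7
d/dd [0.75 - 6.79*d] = -6.79000000000000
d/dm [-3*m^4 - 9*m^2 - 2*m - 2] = -12*m^3 - 18*m - 2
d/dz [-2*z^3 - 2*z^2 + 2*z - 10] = -6*z^2 - 4*z + 2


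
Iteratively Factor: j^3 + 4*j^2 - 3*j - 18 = (j - 2)*(j^2 + 6*j + 9) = (j - 2)*(j + 3)*(j + 3)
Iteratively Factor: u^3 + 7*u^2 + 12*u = (u)*(u^2 + 7*u + 12) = u*(u + 4)*(u + 3)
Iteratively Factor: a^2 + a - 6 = (a - 2)*(a + 3)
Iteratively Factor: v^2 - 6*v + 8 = (v - 2)*(v - 4)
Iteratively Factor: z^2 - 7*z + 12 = (z - 4)*(z - 3)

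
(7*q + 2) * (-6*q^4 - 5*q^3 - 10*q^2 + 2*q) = -42*q^5 - 47*q^4 - 80*q^3 - 6*q^2 + 4*q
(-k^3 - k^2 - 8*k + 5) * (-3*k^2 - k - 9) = 3*k^5 + 4*k^4 + 34*k^3 + 2*k^2 + 67*k - 45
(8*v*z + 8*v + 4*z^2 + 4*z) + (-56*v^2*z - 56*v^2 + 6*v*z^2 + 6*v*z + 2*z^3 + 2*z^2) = -56*v^2*z - 56*v^2 + 6*v*z^2 + 14*v*z + 8*v + 2*z^3 + 6*z^2 + 4*z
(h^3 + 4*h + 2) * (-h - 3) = -h^4 - 3*h^3 - 4*h^2 - 14*h - 6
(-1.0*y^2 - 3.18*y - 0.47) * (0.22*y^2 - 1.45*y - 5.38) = -0.22*y^4 + 0.7504*y^3 + 9.8876*y^2 + 17.7899*y + 2.5286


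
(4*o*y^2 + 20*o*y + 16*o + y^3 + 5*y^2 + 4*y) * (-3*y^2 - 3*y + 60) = -12*o*y^4 - 72*o*y^3 + 132*o*y^2 + 1152*o*y + 960*o - 3*y^5 - 18*y^4 + 33*y^3 + 288*y^2 + 240*y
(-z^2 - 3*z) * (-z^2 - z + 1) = z^4 + 4*z^3 + 2*z^2 - 3*z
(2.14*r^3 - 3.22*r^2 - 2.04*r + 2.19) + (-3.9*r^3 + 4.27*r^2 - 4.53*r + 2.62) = -1.76*r^3 + 1.05*r^2 - 6.57*r + 4.81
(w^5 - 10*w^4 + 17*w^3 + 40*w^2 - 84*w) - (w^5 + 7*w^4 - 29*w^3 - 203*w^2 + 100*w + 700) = -17*w^4 + 46*w^3 + 243*w^2 - 184*w - 700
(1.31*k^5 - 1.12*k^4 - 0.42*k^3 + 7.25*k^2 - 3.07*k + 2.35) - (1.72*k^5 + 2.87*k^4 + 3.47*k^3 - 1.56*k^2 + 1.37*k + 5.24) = -0.41*k^5 - 3.99*k^4 - 3.89*k^3 + 8.81*k^2 - 4.44*k - 2.89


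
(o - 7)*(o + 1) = o^2 - 6*o - 7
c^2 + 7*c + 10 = (c + 2)*(c + 5)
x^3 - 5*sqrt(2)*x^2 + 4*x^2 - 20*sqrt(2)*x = x*(x + 4)*(x - 5*sqrt(2))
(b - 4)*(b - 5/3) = b^2 - 17*b/3 + 20/3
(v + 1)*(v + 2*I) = v^2 + v + 2*I*v + 2*I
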